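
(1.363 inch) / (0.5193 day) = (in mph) 1.726e-06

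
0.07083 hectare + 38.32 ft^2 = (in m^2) 711.9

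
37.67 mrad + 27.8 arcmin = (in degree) 2.622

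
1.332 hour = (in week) 0.007929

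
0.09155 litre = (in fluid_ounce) 3.096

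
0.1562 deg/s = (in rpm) 0.02603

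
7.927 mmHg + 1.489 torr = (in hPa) 12.55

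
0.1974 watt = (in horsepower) 0.0002647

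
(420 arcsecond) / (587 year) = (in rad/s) 1.1e-13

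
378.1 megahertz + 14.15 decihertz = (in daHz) 3.781e+07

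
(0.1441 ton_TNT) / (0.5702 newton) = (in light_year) 1.118e-07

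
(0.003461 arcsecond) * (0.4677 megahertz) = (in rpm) 0.07494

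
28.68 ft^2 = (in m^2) 2.664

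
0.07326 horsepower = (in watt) 54.63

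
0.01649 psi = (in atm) 0.001122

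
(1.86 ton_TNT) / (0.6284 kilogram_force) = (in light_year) 1.335e-07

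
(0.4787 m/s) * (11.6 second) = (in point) 1.574e+04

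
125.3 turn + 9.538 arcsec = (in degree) 4.511e+04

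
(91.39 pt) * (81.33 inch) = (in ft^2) 0.7169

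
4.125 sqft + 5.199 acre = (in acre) 5.199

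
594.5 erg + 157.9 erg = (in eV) 4.696e+14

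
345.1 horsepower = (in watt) 2.573e+05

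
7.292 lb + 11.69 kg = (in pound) 33.06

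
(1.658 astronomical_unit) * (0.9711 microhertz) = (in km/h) 8.671e+05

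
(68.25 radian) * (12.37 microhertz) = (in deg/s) 0.04837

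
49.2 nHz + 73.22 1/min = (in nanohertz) 1.22e+09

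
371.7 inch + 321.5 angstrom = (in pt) 2.676e+04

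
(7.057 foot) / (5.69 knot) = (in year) 2.33e-08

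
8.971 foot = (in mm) 2734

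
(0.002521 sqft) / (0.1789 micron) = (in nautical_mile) 0.7069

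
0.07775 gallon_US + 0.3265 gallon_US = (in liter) 1.53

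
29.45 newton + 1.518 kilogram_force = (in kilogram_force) 4.521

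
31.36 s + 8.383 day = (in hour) 201.2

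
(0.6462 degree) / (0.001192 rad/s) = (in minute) 0.1577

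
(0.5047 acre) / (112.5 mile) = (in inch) 0.4441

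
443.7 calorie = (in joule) 1856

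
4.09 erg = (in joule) 4.09e-07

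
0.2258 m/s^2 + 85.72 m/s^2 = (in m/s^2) 85.95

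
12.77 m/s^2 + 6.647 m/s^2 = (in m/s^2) 19.42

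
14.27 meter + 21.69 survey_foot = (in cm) 2088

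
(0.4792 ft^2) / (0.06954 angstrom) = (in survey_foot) 2.1e+10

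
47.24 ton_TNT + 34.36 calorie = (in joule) 1.977e+11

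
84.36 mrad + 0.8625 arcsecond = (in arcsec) 1.74e+04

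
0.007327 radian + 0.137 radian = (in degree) 8.269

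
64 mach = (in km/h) 7.845e+04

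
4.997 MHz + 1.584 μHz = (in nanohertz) 4.997e+15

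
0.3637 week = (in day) 2.546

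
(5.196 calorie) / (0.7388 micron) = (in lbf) 6.615e+06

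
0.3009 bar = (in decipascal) 3.009e+05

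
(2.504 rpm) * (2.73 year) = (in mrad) 2.258e+10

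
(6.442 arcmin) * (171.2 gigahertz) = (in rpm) 3.064e+09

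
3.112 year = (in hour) 2.726e+04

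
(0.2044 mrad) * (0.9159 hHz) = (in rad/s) 0.01872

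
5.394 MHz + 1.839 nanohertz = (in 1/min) 3.236e+08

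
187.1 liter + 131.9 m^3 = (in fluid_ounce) 4.466e+06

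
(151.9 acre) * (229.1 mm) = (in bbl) 8.858e+05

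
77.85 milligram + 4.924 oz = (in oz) 4.927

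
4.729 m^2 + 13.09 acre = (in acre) 13.09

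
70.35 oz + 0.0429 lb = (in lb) 4.44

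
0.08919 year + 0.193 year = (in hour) 2472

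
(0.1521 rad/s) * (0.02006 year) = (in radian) 9.622e+04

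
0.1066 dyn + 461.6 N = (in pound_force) 103.8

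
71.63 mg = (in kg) 7.163e-05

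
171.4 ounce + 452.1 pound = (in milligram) 2.099e+08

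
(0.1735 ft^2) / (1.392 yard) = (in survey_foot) 0.04155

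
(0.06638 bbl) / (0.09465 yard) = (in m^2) 0.1219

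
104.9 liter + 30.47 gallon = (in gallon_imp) 48.45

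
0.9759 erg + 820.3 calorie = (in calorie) 820.3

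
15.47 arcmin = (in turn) 0.0007162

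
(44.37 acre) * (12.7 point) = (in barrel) 5060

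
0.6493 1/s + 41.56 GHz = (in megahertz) 4.156e+04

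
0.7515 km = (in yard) 821.9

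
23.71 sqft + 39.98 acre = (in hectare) 16.18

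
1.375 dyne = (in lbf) 3.091e-06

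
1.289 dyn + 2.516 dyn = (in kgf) 3.88e-06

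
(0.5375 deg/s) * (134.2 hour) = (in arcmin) 1.558e+07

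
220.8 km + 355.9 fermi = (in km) 220.8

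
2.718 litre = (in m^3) 0.002718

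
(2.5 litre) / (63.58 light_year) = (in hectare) 4.156e-25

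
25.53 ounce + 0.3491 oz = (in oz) 25.88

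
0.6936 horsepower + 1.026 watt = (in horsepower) 0.695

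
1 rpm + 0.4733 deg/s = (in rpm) 1.079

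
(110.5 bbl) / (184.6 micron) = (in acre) 23.52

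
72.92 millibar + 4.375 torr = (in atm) 0.07772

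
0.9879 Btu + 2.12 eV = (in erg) 1.042e+10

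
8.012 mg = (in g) 0.008012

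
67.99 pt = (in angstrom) 2.399e+08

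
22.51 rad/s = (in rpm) 215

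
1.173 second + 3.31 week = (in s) 2.002e+06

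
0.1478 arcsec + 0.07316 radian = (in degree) 4.192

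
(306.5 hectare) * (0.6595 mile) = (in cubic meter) 3.253e+09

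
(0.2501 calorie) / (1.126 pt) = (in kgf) 268.6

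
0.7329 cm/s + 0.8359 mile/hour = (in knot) 0.7406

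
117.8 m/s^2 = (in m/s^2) 117.8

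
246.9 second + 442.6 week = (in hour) 7.436e+04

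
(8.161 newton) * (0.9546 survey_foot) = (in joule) 2.375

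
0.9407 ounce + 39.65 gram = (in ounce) 2.339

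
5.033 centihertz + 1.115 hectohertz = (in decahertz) 11.16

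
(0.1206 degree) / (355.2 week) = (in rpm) 9.356e-11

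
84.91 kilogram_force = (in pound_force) 187.2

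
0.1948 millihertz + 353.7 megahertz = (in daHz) 3.537e+07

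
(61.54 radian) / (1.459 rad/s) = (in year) 1.338e-06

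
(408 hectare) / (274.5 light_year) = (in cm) 1.571e-10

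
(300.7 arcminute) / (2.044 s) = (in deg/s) 2.452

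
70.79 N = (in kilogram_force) 7.219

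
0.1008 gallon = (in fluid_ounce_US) 12.9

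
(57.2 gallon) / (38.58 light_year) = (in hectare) 5.932e-23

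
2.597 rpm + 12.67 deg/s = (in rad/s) 0.4931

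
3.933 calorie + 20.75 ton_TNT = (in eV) 5.419e+29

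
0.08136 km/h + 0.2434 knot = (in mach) 0.0004341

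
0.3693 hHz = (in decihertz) 369.3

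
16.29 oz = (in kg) 0.4618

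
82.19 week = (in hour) 1.381e+04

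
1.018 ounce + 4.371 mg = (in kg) 0.02886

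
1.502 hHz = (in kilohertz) 0.1502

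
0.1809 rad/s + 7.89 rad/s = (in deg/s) 462.4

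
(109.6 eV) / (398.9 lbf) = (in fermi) 9.896e-06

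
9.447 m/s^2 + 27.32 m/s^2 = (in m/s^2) 36.77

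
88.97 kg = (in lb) 196.1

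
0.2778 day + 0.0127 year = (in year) 0.01346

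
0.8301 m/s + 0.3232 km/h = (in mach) 0.002702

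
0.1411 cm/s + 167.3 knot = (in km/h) 309.8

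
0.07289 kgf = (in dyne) 7.148e+04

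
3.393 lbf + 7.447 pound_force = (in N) 48.22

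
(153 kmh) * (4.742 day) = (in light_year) 1.841e-09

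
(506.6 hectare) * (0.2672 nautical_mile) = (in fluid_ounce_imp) 8.823e+13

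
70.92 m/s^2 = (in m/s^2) 70.92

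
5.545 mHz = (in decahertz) 0.0005545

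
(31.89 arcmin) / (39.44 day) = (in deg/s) 1.56e-07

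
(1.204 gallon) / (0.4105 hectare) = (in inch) 4.371e-05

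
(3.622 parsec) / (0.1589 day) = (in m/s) 8.141e+12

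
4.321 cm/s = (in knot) 0.08399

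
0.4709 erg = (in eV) 2.939e+11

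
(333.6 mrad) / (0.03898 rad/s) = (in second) 8.558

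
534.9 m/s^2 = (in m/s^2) 534.9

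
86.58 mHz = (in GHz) 8.658e-11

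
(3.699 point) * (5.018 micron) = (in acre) 1.618e-12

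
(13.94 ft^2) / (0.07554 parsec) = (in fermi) 0.5556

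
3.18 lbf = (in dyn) 1.415e+06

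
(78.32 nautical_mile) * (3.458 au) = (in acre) 1.854e+13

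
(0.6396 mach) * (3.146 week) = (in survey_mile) 2.575e+05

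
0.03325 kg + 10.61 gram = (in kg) 0.04386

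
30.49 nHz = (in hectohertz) 3.049e-10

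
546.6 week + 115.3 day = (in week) 563.1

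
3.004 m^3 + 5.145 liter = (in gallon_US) 794.9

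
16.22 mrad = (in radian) 0.01622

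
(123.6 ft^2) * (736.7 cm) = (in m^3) 84.59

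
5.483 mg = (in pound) 1.209e-05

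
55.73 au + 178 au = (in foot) 1.147e+14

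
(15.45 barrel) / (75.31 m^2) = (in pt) 92.46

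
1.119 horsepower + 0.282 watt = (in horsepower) 1.119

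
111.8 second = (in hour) 0.03106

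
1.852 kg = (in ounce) 65.33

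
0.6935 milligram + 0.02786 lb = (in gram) 12.64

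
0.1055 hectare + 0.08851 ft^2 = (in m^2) 1055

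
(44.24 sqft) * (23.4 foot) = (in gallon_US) 7744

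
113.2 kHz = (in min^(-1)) 6.792e+06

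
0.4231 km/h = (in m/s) 0.1175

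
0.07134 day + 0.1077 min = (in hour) 1.714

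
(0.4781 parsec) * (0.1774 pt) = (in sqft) 9.938e+12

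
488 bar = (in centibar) 4.88e+04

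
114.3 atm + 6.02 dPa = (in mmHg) 8.687e+04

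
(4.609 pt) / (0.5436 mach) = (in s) 8.784e-06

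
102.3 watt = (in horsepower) 0.1372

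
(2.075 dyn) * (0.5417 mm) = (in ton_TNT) 2.686e-18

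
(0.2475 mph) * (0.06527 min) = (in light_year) 4.58e-17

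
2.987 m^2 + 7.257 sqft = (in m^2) 3.661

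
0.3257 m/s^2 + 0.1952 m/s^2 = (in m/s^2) 0.5209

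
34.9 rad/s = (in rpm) 333.3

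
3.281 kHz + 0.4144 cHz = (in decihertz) 3.281e+04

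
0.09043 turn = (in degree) 32.55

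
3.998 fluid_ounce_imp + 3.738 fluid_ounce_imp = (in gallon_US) 0.05807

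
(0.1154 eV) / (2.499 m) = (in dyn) 7.399e-16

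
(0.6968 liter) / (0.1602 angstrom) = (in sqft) 4.682e+08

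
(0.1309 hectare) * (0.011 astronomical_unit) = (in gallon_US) 5.69e+14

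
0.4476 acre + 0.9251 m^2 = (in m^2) 1812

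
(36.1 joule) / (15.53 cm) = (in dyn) 2.325e+07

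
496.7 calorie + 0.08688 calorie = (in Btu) 1.97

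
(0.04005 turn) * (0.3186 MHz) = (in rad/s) 8.017e+04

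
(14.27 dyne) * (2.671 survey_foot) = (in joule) 0.0001162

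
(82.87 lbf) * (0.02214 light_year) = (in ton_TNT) 1.845e+07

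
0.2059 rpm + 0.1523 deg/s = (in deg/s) 1.388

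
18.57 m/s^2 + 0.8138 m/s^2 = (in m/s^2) 19.38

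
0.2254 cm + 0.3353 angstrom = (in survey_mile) 1.401e-06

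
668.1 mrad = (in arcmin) 2297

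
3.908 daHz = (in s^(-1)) 39.08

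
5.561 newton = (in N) 5.561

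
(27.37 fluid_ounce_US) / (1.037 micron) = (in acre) 0.1929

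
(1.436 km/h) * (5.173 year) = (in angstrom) 6.507e+17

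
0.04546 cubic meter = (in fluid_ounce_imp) 1600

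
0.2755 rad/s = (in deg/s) 15.78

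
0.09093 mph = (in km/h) 0.1463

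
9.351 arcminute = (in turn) 0.0004329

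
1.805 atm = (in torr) 1372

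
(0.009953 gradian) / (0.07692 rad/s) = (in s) 0.002033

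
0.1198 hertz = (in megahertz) 1.198e-07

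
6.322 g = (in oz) 0.223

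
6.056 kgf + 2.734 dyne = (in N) 59.39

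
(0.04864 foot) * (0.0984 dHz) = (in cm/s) 0.01459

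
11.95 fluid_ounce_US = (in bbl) 0.002223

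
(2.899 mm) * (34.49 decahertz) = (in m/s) 0.9999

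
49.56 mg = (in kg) 4.956e-05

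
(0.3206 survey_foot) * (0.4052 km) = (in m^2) 39.6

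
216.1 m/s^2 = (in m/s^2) 216.1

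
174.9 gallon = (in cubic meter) 0.6621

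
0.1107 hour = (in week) 0.0006589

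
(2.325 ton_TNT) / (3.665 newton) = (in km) 2.654e+06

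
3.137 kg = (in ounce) 110.7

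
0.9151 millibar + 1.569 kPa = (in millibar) 16.61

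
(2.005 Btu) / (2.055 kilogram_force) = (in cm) 1.05e+04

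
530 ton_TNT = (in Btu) 2.102e+09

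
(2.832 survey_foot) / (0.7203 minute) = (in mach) 5.866e-05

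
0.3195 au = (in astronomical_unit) 0.3195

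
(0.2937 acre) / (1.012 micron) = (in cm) 1.174e+11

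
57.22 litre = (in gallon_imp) 12.59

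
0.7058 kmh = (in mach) 0.0005758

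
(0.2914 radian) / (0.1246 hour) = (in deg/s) 0.03722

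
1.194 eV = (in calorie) 4.572e-20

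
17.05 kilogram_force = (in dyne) 1.672e+07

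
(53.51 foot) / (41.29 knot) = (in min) 0.0128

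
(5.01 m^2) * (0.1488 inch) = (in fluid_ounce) 640.3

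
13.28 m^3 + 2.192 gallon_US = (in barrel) 83.58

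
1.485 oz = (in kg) 0.0421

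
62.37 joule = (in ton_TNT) 1.491e-08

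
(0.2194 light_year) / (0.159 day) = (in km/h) 5.439e+11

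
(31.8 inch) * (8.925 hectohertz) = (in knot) 1401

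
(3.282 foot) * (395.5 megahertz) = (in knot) 7.691e+08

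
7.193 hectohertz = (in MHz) 0.0007193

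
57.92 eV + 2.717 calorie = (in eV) 7.095e+19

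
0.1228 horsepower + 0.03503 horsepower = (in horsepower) 0.1578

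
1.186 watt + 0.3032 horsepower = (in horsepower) 0.3048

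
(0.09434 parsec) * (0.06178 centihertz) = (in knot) 3.496e+12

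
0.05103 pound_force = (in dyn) 2.27e+04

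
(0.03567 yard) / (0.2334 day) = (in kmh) 5.823e-06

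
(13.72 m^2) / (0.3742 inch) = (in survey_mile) 0.8969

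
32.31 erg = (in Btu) 3.062e-09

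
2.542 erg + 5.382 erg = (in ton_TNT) 1.894e-16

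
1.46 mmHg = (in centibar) 0.1947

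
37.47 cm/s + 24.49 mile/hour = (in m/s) 11.32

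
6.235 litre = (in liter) 6.235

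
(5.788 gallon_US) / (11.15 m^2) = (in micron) 1965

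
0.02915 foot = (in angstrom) 8.885e+07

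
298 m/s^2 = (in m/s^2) 298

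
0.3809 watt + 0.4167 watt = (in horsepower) 0.00107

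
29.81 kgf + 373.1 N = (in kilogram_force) 67.86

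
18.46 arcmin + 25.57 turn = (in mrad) 1.607e+05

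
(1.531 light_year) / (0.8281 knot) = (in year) 1.078e+09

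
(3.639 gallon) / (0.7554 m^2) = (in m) 0.01824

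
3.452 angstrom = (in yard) 3.775e-10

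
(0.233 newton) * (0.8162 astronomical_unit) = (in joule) 2.845e+10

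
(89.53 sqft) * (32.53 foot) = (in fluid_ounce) 2.789e+06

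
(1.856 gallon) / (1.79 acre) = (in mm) 0.0009699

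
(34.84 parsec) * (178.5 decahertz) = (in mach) 5.636e+18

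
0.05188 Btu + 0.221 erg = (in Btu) 0.05188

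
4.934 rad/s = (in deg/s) 282.7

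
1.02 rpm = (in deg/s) 6.12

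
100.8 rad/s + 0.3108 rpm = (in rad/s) 100.8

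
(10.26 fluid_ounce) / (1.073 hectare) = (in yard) 3.093e-08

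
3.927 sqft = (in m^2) 0.3648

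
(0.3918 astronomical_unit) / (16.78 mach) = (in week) 16.96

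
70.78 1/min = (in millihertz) 1180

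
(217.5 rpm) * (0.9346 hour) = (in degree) 4.391e+06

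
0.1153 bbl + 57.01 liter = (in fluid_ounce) 2548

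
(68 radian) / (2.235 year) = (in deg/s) 5.528e-05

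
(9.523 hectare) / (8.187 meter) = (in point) 3.297e+07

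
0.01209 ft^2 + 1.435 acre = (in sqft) 6.251e+04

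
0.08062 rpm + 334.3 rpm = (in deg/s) 2006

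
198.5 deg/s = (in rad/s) 3.464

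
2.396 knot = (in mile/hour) 2.757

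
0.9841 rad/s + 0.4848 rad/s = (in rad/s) 1.469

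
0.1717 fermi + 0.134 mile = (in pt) 6.113e+05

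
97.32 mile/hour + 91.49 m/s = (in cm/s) 1.35e+04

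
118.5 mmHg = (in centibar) 15.8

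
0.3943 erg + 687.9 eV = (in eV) 2.461e+11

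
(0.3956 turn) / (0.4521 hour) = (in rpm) 0.01458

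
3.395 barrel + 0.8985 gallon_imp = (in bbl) 3.421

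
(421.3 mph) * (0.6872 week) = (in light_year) 8.274e-09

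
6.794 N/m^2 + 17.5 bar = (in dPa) 1.75e+07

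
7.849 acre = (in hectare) 3.176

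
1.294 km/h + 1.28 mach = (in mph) 975.8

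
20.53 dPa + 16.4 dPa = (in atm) 3.645e-05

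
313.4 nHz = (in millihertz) 0.0003134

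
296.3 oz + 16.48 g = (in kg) 8.416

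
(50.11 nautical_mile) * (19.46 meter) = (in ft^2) 1.944e+07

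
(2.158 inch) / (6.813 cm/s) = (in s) 0.8045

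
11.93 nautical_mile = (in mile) 13.73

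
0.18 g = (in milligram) 180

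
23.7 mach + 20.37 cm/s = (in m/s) 8070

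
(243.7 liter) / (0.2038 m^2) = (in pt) 3390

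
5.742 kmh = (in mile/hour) 3.568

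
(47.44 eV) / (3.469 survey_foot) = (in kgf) 7.33e-19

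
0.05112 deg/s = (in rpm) 0.00852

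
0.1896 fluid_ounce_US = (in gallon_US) 0.001481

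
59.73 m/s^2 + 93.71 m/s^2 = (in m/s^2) 153.4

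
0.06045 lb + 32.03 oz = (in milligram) 9.355e+05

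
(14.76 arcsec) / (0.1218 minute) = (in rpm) 9.35e-05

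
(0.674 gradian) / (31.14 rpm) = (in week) 5.368e-09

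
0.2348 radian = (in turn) 0.03737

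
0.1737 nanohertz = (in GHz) 1.737e-19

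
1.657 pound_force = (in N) 7.371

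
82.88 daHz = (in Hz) 828.8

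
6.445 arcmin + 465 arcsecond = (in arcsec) 851.7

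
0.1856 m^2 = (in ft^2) 1.998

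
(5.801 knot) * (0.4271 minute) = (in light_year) 8.083e-15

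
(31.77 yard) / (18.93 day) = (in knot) 3.453e-05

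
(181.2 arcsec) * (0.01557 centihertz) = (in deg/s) 7.837e-06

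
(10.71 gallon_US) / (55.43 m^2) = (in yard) 0.0007999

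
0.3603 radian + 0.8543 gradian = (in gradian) 23.79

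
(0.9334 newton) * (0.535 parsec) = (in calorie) 3.683e+15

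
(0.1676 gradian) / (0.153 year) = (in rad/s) 5.456e-10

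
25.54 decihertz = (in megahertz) 2.554e-06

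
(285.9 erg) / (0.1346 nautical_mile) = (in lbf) 2.578e-08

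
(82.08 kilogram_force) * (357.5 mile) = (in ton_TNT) 0.1107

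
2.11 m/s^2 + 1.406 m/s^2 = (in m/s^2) 3.516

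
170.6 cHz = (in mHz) 1706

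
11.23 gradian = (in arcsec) 3.639e+04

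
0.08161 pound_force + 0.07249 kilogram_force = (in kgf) 0.1095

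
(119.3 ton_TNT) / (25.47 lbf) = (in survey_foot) 1.445e+10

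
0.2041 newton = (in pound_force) 0.04588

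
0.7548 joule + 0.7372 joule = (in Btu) 0.001414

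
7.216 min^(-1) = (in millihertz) 120.3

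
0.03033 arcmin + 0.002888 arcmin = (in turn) 1.538e-06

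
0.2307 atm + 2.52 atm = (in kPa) 278.7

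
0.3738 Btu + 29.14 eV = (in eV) 2.462e+21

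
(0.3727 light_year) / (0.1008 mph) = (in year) 2.481e+09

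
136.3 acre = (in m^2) 5.516e+05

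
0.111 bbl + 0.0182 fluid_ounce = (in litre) 17.65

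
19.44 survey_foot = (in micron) 5.925e+06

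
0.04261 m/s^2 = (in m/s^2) 0.04261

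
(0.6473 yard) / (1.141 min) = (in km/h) 0.03112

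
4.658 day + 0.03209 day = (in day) 4.69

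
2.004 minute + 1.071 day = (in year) 0.002938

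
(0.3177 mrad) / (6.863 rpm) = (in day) 5.116e-09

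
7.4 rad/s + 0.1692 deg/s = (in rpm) 70.69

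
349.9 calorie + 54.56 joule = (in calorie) 362.9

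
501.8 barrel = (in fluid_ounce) 2.698e+06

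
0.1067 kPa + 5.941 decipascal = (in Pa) 107.3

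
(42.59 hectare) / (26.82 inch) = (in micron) 6.252e+11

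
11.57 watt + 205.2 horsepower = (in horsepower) 205.2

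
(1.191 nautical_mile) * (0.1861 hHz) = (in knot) 7.979e+04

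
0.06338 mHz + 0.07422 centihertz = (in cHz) 0.08056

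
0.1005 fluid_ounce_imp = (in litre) 0.002856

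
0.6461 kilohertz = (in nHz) 6.461e+11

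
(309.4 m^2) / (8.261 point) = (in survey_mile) 65.97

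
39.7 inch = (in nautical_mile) 0.0005445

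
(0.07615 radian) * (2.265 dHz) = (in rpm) 0.1647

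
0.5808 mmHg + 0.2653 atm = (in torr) 202.2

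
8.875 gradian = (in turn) 0.02219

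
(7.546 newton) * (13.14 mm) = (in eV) 6.189e+17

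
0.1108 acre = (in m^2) 448.4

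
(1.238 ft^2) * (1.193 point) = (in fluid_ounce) 1.637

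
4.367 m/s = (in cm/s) 436.7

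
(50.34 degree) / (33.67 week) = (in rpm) 4.12e-07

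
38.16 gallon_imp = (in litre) 173.5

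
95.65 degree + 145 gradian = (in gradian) 251.3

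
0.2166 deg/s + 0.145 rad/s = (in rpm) 1.421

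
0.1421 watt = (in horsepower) 0.0001906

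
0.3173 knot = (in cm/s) 16.32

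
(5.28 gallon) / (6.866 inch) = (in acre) 2.832e-05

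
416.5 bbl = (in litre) 6.622e+04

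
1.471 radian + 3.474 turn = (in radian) 23.3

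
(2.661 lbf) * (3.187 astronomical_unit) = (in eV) 3.522e+31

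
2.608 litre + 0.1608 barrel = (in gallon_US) 7.443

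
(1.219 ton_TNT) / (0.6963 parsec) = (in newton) 2.374e-07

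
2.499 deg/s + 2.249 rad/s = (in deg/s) 131.4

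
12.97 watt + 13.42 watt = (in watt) 26.39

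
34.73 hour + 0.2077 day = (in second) 1.43e+05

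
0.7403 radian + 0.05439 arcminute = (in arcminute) 2545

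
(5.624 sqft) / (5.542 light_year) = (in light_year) 1.053e-33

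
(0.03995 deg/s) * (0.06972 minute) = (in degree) 0.1671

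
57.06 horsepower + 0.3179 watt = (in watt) 4.255e+04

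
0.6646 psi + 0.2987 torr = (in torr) 34.67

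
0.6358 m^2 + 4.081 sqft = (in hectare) 0.0001015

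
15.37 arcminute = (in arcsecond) 922.2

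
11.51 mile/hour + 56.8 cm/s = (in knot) 11.11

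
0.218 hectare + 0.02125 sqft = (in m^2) 2180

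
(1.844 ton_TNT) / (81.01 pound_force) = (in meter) 2.141e+07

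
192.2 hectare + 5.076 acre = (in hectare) 194.3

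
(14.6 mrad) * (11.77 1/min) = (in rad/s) 0.002864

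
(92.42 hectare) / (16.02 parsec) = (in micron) 1.87e-06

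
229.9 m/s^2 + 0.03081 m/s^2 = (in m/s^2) 229.9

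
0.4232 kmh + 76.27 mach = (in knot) 5.048e+04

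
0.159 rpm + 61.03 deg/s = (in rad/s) 1.082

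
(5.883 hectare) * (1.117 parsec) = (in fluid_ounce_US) 6.856e+25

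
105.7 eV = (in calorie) 4.048e-18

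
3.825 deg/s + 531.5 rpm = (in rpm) 532.1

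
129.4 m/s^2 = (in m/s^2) 129.4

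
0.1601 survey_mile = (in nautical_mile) 0.1391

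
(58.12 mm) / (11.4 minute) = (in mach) 2.495e-07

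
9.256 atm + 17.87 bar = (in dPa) 2.725e+07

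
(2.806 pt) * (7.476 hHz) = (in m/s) 0.74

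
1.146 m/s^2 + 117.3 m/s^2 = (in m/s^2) 118.4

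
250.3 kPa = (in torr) 1877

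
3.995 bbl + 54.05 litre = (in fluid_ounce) 2.33e+04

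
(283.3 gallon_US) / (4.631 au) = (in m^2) 1.548e-12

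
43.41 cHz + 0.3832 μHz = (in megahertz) 4.341e-07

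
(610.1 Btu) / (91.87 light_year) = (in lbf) 1.665e-13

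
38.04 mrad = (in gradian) 2.422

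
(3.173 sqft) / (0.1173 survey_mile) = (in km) 1.562e-06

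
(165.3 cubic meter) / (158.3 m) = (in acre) 0.000258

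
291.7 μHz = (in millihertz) 0.2917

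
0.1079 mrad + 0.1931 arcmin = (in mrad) 0.1641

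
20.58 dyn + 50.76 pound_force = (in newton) 225.8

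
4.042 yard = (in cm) 369.6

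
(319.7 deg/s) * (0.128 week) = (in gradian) 2.75e+07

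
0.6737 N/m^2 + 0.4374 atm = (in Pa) 4.432e+04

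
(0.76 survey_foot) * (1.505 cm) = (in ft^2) 0.03753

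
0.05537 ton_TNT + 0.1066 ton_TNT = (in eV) 4.23e+27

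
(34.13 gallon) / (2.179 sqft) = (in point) 1809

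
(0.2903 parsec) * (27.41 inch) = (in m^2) 6.236e+15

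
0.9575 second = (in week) 1.583e-06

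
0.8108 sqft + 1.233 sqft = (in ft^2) 2.044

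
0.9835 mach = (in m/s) 334.9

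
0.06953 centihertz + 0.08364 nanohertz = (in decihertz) 0.006953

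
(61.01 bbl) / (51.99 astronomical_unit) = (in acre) 3.082e-16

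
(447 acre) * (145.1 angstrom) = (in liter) 26.25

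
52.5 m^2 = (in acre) 0.01297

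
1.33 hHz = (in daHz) 13.3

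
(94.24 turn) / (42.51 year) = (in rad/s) 4.417e-07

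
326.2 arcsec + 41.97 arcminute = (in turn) 0.002195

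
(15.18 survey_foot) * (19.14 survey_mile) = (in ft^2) 1.534e+06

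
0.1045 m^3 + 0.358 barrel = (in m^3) 0.1614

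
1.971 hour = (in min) 118.3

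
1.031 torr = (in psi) 0.01994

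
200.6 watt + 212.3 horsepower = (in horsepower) 212.6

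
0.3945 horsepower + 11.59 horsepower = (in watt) 8937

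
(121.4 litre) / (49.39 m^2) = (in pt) 6.968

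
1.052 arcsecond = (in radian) 5.1e-06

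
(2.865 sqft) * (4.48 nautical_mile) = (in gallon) 5.834e+05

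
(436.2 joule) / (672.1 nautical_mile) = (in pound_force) 7.878e-05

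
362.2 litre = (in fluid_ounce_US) 1.225e+04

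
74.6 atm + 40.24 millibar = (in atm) 74.64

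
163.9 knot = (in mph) 188.6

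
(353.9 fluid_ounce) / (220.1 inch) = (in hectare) 1.872e-07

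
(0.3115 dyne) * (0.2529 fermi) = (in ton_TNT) 1.883e-31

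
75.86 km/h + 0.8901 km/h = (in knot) 41.44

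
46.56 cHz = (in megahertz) 4.656e-07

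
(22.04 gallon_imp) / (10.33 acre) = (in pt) 0.006794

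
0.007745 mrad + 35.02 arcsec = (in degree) 0.01017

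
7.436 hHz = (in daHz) 74.36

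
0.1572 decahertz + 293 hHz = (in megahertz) 0.0293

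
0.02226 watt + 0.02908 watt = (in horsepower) 6.885e-05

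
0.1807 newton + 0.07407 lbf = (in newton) 0.5102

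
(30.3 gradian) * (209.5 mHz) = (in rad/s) 0.09971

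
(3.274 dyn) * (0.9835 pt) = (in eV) 7.09e+10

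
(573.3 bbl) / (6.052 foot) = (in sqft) 531.9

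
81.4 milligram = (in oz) 0.002871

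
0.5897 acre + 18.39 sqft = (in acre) 0.5901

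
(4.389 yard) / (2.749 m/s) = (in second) 1.46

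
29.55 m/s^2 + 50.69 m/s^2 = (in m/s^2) 80.24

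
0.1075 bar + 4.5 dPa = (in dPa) 1.075e+05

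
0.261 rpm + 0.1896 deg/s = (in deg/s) 1.756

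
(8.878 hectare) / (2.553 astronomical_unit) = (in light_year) 2.457e-23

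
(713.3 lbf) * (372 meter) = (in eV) 7.367e+24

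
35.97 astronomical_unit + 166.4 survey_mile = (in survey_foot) 1.765e+13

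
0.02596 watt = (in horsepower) 3.481e-05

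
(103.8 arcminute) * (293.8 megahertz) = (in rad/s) 8.871e+06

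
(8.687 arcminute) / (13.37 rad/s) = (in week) 3.125e-10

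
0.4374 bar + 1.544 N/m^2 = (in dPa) 4.374e+05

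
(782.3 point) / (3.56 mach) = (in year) 7.219e-12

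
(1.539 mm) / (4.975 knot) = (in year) 1.907e-11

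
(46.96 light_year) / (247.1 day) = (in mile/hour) 4.655e+10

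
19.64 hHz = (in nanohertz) 1.964e+12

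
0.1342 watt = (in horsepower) 0.00018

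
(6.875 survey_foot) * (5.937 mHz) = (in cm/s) 1.244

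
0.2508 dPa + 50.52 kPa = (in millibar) 505.2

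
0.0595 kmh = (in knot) 0.03213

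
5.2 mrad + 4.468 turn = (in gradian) 1788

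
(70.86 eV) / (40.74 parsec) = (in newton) 9.031e-36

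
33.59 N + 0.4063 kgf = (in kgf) 3.832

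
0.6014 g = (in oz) 0.02121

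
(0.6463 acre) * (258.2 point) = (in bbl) 1498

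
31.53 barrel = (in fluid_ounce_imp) 1.764e+05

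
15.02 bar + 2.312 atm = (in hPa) 1.736e+04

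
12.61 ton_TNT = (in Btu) 5.001e+07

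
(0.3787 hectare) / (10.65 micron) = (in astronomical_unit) 0.002377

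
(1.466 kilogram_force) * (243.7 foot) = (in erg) 1.068e+10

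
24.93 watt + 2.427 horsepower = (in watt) 1835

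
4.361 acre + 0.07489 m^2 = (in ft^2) 1.9e+05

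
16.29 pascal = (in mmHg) 0.1222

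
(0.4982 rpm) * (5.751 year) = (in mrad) 9.462e+09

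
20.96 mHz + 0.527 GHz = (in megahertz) 527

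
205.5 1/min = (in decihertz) 34.25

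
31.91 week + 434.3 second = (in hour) 5361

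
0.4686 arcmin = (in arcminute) 0.4686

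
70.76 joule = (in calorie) 16.91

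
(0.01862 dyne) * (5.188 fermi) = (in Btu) 9.156e-25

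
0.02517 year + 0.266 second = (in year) 0.02517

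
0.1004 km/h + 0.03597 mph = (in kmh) 0.1583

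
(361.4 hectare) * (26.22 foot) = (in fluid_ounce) 9.766e+11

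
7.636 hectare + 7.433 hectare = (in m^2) 1.507e+05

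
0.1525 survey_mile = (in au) 1.641e-09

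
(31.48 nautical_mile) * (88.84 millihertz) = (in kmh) 1.865e+04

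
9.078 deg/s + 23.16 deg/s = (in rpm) 5.373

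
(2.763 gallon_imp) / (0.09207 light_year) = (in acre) 3.563e-21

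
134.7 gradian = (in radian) 2.116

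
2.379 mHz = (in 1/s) 0.002379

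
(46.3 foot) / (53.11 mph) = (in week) 9.828e-07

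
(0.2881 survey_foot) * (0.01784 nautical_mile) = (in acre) 0.0007169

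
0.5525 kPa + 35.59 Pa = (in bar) 0.005881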